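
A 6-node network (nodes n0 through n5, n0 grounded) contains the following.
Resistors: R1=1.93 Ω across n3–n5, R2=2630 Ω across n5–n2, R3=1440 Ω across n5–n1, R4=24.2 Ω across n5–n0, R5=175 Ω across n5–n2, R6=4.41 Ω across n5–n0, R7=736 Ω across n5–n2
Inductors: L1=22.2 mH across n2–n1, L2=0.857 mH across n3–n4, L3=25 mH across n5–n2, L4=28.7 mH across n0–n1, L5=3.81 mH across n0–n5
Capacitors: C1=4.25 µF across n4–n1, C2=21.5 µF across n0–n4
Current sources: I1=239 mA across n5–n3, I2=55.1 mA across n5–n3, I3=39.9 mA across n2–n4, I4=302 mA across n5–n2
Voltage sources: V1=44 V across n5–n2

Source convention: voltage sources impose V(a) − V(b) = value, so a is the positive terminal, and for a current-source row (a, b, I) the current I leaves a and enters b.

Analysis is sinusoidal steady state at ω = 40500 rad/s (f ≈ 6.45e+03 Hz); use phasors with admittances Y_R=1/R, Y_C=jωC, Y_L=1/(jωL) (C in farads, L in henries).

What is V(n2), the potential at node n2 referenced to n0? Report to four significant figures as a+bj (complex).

-44.14-0.1452j V

Apply KCL at each of the 5 non-ground nodes and solve the resulting linear system.
Node n1: branches {L1, C1, R3, L4} → V_1 = 0.3326-0.04032j
Node n2: branches {L1, R2, L3, R5, I3, I4, R7, V1} → V_2 = -44.14-0.1452j
Node n3: branches {R1, L2, I1, I2} → V_3 = 0.4371-0.1234j
Node n4: branches {C1, C2, L2, I3} → V_4 = 0.04404-0.04269j
Node n5: branches {R1, R2, I1, I2, R3, L3, R4, R5, I4, L5, R6, R7, V1} → V_5 = -0.1350-0.1452j
Source currents: i(V1)=-0.5902+0.09291j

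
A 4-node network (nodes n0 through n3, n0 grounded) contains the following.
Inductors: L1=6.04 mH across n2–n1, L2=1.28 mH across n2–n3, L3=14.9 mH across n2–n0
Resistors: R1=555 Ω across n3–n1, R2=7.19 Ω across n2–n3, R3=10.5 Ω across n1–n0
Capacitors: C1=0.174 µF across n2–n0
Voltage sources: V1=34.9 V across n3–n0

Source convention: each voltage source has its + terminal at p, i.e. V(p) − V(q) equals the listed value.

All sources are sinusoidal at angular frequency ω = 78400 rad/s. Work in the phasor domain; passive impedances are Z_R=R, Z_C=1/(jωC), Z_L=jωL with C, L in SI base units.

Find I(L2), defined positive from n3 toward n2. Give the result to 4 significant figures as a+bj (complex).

0.02678-0.0002493j A

MNA unknowns: 3 node voltages V₁..V_3 plus 1 source current (V1)
L1: Y=0.000-0.002112j on G[2,1]
R1: Y=0.001802+0.000j on G[3,1]
C1: Y=0.000+0.01364j on G[2,0]
R2: Y=0.1391+0.000j on G[2,3]
R3: Y=0.09524+0.000j on G[1,0]
L2: Y=0.000-0.009965j on G[2,3]
L3: Y=0.000-0.0008560j on G[2,0]
V1: row V3−V0=34.9, i_V1 at 3,0
solve → V1=0.6058-0.7458j, V2=34.87-2.687j, V3=34.90+0.000j
aux → i_V1=-0.09205-0.3749j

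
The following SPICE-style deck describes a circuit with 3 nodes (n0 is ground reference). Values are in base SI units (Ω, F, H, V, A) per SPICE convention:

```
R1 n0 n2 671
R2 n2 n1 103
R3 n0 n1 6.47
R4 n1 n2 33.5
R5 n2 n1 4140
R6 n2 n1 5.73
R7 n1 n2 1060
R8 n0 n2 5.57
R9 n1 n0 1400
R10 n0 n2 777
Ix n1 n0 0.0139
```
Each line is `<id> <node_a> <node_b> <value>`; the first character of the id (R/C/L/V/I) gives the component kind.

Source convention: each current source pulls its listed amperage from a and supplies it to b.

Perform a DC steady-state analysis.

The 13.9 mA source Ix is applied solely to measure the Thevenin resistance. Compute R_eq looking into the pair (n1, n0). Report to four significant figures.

R_eq = 3.937 Ω

MNA unknowns: 2 node voltages V₁..V_2
R1: Y=0.001490 on G[0,2]
R2: Y=0.009709 on G[2,1]
R3: Y=0.1546 on G[0,1]
R4: Y=0.02985 on G[1,2]
R5: Y=0.0002415 on G[2,1]
R6: Y=0.1745 on G[2,1]
R7: Y=0.0009434 on G[1,2]
R8: Y=0.1795 on G[0,2]
R9: Y=0.0007143 on G[1,0]
R10: Y=0.001287 on G[0,2]
Ix: z[1]−=0.0139, z[0]+=0.0139
solve → V1=-0.05473, V2=-0.02963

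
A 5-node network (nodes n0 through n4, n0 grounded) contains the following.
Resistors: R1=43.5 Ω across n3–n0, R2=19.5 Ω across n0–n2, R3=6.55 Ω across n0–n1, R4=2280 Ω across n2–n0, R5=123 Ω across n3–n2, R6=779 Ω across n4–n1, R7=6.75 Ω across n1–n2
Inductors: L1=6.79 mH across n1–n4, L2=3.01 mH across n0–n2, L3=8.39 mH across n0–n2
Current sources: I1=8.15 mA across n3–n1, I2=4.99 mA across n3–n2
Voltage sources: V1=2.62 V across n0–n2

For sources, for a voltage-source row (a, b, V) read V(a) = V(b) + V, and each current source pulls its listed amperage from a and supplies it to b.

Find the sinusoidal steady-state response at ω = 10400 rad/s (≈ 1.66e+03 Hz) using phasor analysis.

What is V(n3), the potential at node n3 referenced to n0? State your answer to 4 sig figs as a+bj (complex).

-1.107+0.000j V

MNA unknowns: 4 node voltages V₁..V_4 plus 1 source current (V1)
R1: Y=0.02299+0.000j on G[3,0]
R2: Y=0.05128+0.000j on G[0,2]
L1: Y=0.000-0.01416j on G[1,4]
R3: Y=0.1527+0.000j on G[0,1]
L2: Y=0.000-0.03194j on G[0,2]
I1: z[3]−=0.00815, z[1]+=0.00815
R4: Y=0.0004386+0.000j on G[2,0]
L3: Y=0.000-0.01146j on G[0,2]
R5: Y=0.008130+0.000j on G[3,2]
R6: Y=0.001284+0.000j on G[4,1]
I2: z[3]−=0.00499, z[2]+=0.00499
R7: Y=0.1481+0.000j on G[1,2]
V1: row V0−V2=2.62, i_V1 at 0,2
solve → V1=-1.263+0.000j, V2=-2.620+0.000j, V3=-1.107+0.000j, V4=-1.263+0.000j
aux → i_V1=-0.3538+0.1137j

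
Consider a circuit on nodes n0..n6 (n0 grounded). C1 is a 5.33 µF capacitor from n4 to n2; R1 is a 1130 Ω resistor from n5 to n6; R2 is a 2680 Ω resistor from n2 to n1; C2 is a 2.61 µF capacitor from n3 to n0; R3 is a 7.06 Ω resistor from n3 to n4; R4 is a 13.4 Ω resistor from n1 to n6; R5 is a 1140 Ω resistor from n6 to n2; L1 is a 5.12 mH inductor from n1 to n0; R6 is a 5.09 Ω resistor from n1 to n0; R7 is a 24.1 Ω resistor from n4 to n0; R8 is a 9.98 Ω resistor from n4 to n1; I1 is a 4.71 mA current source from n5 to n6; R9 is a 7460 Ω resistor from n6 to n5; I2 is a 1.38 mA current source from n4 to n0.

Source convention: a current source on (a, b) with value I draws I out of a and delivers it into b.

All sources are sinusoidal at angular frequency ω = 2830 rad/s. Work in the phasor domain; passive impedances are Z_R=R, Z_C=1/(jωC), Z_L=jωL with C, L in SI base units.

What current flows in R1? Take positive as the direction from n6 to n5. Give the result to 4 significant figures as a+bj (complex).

0.004090+0.000j A

Apply KCL at each of the 6 non-ground nodes and solve the resulting linear system.
Node n1: branches {R2, R4, L1, R6, R8} → V_1 = -0.004032-0.0009440j
Node n2: branches {C1, R2, R5} → V_2 = -0.01250-0.0007169j
Node n3: branches {C2, R3} → V_3 = -0.01245+0.0006288j
Node n4: branches {C1, R3, R7, R8, I2} → V_4 = -0.01248-2.052e-05j
Node n5: branches {R1, I1, R9} → V_5 = -4.626-0.0009414j
Node n6: branches {R1, R4, R5, I1, R9} → V_6 = -0.004131-0.0009414j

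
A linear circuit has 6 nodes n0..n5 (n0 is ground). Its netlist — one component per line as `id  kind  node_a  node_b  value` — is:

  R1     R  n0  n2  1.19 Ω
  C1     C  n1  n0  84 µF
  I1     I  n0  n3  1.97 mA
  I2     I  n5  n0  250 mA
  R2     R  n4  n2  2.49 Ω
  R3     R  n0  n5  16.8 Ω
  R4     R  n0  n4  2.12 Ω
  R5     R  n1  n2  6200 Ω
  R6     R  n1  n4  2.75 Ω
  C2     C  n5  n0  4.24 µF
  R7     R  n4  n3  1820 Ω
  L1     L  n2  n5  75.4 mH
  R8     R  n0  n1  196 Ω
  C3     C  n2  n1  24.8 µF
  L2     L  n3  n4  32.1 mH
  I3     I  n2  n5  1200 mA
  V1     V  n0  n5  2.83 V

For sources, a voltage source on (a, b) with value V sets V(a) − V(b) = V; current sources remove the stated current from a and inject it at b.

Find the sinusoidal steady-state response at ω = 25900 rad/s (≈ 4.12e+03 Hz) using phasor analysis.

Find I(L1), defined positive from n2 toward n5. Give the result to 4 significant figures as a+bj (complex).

0.0002193-0.0009776j A

Apply KCL at each of the 5 non-ground nodes and solve the resulting linear system.
Node n1: branches {C1, R5, R6, R8, C3} → V_1 = -0.2028+0.1172j
Node n2: branches {R1, R2, R5, L1, C3, I3} → V_2 = -0.9209+0.4282j
Node n3: branches {I1, R7, L2} → V_3 = 0.2620+1.529j
Node n4: branches {R2, R4, R6, R7, L2} → V_4 = -0.3570+0.1735j
Node n5: branches {I2, R3, C2, L1, I3, V1} → V_5 = -2.830+0.000j
Source currents: i(V1)=-1.119-0.3098j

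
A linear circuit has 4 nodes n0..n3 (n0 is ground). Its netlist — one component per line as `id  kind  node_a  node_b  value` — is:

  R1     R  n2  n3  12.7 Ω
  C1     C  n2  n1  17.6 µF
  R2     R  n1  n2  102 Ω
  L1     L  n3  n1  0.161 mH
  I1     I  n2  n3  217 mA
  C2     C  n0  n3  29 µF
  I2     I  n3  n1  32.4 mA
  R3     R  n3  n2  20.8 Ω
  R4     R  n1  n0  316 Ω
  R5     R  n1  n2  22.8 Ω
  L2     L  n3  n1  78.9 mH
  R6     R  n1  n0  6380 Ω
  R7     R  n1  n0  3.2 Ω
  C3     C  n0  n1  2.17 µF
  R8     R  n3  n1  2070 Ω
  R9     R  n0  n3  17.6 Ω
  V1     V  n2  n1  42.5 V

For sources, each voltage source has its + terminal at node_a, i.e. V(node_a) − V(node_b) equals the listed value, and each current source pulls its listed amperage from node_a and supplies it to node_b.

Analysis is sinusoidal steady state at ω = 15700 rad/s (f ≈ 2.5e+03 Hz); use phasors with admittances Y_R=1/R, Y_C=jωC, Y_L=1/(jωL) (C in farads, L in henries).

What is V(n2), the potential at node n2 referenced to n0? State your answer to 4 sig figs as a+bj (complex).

38.85-9.505j V

Element admittances at ω=15700 rad/s:
  Y(R1) = 0.07874+0.000j S between n2,n3
  Y(C1) = 0.000+0.2763j S between n2,n1
  Y(R2) = 0.009804+0.000j S between n1,n2
  Y(L1) = 0.000-0.3956j S between n3,n1
  I1: injects 0.217 A into n3 (from n2)
  Y(C2) = 0.000+0.4553j S between n0,n3
  I2: injects 0.0324 A into n1 (from n3)
  Y(R3) = 0.04808+0.000j S between n3,n2
  Y(R4) = 0.003165+0.000j S between n1,n0
  Y(R5) = 0.04386+0.000j S between n1,n2
  Y(L2) = 0.000-0.0008073j S between n3,n1
  Y(R6) = 0.0001567+0.000j S between n1,n0
  Y(R7) = 0.3125+0.000j S between n1,n0
  Y(C3) = 0.000+0.03407j S between n0,n1
  Y(R8) = 0.0004831+0.000j S between n3,n1
  Y(R9) = 0.05682+0.000j S between n0,n3
  V1: constraint V(n2)−V(n1) = 42.5
Assemble and solve the 4×4 MNA system:
  V(n1)=-3.649-9.505j  V(n2)=38.85-9.505j  V(n3)=6.985-0.9484j
  i(V1)=-6.539-10.66j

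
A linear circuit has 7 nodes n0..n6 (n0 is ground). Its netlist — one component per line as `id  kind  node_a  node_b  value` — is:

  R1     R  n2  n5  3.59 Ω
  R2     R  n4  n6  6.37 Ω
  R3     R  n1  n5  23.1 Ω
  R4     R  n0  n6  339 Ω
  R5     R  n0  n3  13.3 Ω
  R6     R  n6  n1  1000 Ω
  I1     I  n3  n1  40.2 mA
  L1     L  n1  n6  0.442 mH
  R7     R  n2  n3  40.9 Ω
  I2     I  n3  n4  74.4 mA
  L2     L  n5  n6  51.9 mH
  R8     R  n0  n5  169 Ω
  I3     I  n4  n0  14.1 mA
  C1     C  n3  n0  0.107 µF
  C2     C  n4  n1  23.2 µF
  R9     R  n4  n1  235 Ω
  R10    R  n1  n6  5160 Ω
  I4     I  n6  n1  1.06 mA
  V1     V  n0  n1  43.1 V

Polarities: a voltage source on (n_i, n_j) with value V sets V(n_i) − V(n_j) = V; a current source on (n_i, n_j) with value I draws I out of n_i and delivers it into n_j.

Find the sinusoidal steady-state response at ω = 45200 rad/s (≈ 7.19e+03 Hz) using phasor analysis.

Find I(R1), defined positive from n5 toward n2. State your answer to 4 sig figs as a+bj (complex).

MNA unknowns: 6 node voltages V₁..V_6 plus 1 source current (V1)
R1: Y=0.2786+0.000j on G[2,5]
R2: Y=0.1570+0.000j on G[4,6]
R3: Y=0.04329+0.000j on G[1,5]
R4: Y=0.002950+0.000j on G[0,6]
R5: Y=0.07519+0.000j on G[0,3]
R6: Y=0.001000+0.000j on G[6,1]
I1: z[3]−=0.0402, z[1]+=0.0402
L1: Y=0.000-0.05005j on G[1,6]
R7: Y=0.02445+0.000j on G[2,3]
I2: z[3]−=0.0744, z[4]+=0.0744
L2: Y=0.000-0.0004263j on G[5,6]
R8: Y=0.005917+0.000j on G[0,5]
I3: z[4]−=0.0141, z[0]+=0.0141
C1: Y=0.000+0.004836j on G[3,0]
C2: Y=0.000+1.049j on G[4,1]
R9: Y=0.004255+0.000j on G[4,1]
R10: Y=0.0001938+0.000j on G[1,6]
I4: z[6]−=0.00106, z[1]+=0.00106
V1: row V0−V1=43.1, i_V1 at 0,1
solve → V1=-43.10+0.000j, V2=-26.77+0.2349j, V3=-7.698+0.4313j, V4=-43.07-0.1724j, V5=-28.44+0.2176j, V6=-42.30+0.04436j
aux → i_V1=-0.8599-0.003384j

-0.4663-0.004803j A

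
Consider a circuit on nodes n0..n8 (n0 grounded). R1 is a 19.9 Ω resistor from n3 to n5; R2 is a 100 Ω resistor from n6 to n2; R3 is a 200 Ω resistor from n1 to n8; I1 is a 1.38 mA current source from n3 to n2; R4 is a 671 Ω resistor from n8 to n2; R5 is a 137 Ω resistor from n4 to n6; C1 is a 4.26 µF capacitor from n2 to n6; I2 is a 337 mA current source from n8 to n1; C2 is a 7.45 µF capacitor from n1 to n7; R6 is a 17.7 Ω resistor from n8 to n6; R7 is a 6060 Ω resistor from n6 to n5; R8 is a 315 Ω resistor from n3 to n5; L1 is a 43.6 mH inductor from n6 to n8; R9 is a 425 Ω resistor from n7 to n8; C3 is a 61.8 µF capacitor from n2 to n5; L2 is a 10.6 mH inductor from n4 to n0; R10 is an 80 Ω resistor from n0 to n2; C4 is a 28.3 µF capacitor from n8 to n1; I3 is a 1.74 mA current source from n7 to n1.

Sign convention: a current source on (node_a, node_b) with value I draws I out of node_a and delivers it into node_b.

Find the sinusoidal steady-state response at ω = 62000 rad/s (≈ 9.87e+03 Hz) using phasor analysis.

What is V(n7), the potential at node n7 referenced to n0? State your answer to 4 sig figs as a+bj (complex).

Element admittances at ω=62000 rad/s:
  Y(R1) = 0.05025+0.000j S between n3,n5
  Y(R2) = 0.01000+0.000j S between n6,n2
  Y(R3) = 0.005000+0.000j S between n1,n8
  I1: injects 0.00138 A into n2 (from n3)
  Y(R4) = 0.001490+0.000j S between n8,n2
  Y(R5) = 0.007299+0.000j S between n4,n6
  Y(C1) = 0.000+0.2641j S between n2,n6
  I2: injects 0.337 A into n1 (from n8)
  Y(C2) = 0.000+0.4619j S between n1,n7
  Y(R6) = 0.05650+0.000j S between n8,n6
  Y(R7) = 0.0001650+0.000j S between n6,n5
  Y(R8) = 0.003175+0.000j S between n3,n5
  Y(L1) = 0.000-0.0003699j S between n6,n8
  Y(R9) = 0.002353+0.000j S between n7,n8
  Y(C3) = 0.000+3.832j S between n2,n5
  Y(L2) = 0.000-0.001522j S between n4,n0
  Y(R10) = 0.01250+0.000j S between n0,n2
  Y(C4) = 0.000+1.755j S between n8,n1
  I3: injects 0.00174 A into n1 (from n7)
Assemble and solve the 8×8 MNA system:
  V(n1)=0.0008000-0.1921j  V(n2)=-9.320e-09+2.440e-08j  V(n3)=-0.02583+0.0003602j  V(n4)=2.004e-07+7.656e-08j  V(n5)=-2.483e-08+0.0003602j  V(n6)=2.164e-07+3.478e-08j  V(n7)=0.001759-0.1883j  V(n8)=2.106e-07+3.447e-08j

0.001759-0.1883j V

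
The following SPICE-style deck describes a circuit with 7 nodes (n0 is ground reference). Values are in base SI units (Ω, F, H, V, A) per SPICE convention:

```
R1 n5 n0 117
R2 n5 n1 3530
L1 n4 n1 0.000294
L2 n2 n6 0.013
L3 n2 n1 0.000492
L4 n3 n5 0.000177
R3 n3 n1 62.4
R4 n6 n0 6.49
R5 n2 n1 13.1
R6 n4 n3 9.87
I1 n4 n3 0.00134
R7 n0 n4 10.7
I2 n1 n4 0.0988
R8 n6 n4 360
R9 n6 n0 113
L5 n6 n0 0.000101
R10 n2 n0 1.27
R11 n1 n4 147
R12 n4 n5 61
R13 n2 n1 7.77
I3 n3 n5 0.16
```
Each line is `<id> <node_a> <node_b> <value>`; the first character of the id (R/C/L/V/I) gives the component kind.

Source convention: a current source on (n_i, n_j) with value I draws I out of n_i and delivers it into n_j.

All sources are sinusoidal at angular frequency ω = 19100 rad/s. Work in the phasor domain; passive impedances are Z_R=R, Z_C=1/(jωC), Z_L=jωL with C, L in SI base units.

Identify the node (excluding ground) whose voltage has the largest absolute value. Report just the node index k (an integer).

Apply KCL at each of the 6 non-ground nodes and solve the resulting linear system.
Node n1: branches {R2, L1, L3, R3, R5, I2, R11, R13} → V_1 = -0.03395-0.1841j
Node n2: branches {L2, L3, R5, R10, R13} → V_2 = -0.02265-0.03692j
Node n3: branches {L4, R3, R6, I1, I3} → V_3 = 0.1396+0.08730j
Node n4: branches {L1, R6, I1, R7, I2, R8, R11, R12} → V_4 = 0.1709+0.2459j
Node n5: branches {R1, R2, L4, R12, I3} → V_5 = 0.1792+0.6224j
Node n6: branches {L2, R4, R8, R9, L5} → V_6 = -0.001167+0.0009943j

5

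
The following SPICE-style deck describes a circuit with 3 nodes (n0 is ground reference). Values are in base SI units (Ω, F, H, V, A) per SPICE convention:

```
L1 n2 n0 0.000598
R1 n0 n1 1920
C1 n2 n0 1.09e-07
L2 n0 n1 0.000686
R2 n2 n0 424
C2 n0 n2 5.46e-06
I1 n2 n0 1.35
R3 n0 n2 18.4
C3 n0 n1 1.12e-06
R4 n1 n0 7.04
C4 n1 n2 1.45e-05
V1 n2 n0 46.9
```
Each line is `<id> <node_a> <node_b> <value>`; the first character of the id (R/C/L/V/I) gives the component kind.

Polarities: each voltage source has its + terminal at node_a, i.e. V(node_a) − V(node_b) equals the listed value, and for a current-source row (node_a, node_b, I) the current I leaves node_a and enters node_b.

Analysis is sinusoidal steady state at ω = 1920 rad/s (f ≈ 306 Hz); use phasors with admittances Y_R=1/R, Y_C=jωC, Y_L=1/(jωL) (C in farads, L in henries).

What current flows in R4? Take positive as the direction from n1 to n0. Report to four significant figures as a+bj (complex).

Element admittances at ω=1920 rad/s:
  Y(L1) = 0.000-0.8710j S between n2,n0
  Y(R1) = 0.0005208+0.000j S between n0,n1
  Y(C1) = 0.000+0.0002093j S between n2,n0
  Y(L2) = 0.000-0.7592j S between n0,n1
  Y(R2) = 0.002358+0.000j S between n2,n0
  Y(C2) = 0.000+0.01048j S between n0,n2
  I1: injects 1.35 A into n0 (from n2)
  Y(R3) = 0.05435+0.000j S between n0,n2
  Y(C3) = 0.000+0.002150j S between n0,n1
  Y(R4) = 0.1420+0.000j S between n1,n0
  Y(C4) = 0.000+0.02784j S between n1,n2
  V1: constraint V(n2)−V(n0) = 46.9
Assemble and solve the 3×3 MNA system:
  V(n1)=-1.725+0.3372j  V(n2)=46.90+0.000j
  i(V1)=-4.019+38.99j

-0.2450+0.04789j A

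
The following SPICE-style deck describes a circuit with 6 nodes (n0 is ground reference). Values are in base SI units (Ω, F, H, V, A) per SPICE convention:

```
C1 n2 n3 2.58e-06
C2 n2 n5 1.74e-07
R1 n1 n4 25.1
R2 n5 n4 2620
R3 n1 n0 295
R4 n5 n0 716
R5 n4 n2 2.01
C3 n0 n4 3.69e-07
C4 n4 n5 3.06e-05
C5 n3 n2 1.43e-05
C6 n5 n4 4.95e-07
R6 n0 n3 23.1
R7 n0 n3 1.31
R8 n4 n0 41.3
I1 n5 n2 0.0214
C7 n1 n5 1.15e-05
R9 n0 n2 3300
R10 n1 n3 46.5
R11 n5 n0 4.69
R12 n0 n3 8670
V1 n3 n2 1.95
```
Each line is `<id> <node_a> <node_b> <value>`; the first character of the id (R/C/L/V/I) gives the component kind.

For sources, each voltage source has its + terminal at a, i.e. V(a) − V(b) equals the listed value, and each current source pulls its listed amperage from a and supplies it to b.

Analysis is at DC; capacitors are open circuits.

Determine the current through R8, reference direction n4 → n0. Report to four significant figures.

-0.04177 A

MNA unknowns: 5 node voltages V₁..V_5 plus 1 source current (V1)
C1: Y=0.000 on G[2,3]
C2: Y=0.000 on G[2,5]
R1: Y=0.03984 on G[1,4]
R2: Y=0.0003817 on G[5,4]
R3: Y=0.003390 on G[1,0]
R4: Y=0.001397 on G[5,0]
R5: Y=0.4975 on G[4,2]
C3: Y=0.000 on G[0,4]
C4: Y=0.000 on G[4,5]
C5: Y=0.000 on G[3,2]
C6: Y=0.000 on G[5,4]
R6: Y=0.04329 on G[0,3]
R7: Y=0.7634 on G[0,3]
R8: Y=0.02421 on G[4,0]
I1: z[5]−=0.0214, z[2]+=0.0214
C7: Y=0.000 on G[1,5]
R9: Y=0.0003030 on G[0,2]
R10: Y=0.02151 on G[1,3]
R11: Y=0.2132 on G[5,0]
R12: Y=0.0001153 on G[0,3]
V1: row V3−V2=1.95, i_V1 at 3,2
solve → V1=-1.034, V2=-1.866, V3=0.08412, V4=-1.725, V5=-0.1026
aux → i_V1=-0.09191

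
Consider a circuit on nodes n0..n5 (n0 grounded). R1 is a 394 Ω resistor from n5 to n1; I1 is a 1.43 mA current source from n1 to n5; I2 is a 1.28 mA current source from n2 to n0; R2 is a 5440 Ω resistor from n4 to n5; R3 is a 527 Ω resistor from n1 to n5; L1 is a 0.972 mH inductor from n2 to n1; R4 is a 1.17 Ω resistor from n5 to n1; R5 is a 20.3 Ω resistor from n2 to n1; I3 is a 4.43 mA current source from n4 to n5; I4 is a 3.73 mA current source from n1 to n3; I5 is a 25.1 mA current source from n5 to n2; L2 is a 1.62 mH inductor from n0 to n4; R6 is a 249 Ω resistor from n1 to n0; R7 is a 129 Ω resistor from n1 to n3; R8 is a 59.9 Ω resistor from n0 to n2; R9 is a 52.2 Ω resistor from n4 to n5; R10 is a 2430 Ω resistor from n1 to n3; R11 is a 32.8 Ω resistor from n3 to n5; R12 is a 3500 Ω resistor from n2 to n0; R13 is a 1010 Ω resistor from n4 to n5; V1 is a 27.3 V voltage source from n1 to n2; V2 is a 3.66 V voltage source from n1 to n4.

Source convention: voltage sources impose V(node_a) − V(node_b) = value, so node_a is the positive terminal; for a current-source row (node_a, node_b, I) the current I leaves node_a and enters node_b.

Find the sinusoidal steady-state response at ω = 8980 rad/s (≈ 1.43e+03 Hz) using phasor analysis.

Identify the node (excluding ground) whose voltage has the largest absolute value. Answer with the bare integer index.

2

Apply KCL at each of the 5 non-ground nodes and solve the resulting linear system.
Node n1: branches {R1, I1, R3, L1, R4, R5, I4, R6, R7, R10, V1, V2} → V_1 = 5.227+5.129j
Node n2: branches {I2, L1, R5, I5, R8, R12, V1} → V_2 = -22.07+5.129j
Node n3: branches {I4, R7, R10, R11} → V_3 = 5.242+5.129j
Node n4: branches {R2, I3, L2, R9, R13, V2} → V_4 = 1.567+5.129j
Node n5: branches {R1, I1, R2, R3, R4, I3, I5, R9, R11, R13} → V_5 = 5.124+5.129j
Source currents: i(V1)=-1.743+3.215j, i(V2)=0.2846-0.1077j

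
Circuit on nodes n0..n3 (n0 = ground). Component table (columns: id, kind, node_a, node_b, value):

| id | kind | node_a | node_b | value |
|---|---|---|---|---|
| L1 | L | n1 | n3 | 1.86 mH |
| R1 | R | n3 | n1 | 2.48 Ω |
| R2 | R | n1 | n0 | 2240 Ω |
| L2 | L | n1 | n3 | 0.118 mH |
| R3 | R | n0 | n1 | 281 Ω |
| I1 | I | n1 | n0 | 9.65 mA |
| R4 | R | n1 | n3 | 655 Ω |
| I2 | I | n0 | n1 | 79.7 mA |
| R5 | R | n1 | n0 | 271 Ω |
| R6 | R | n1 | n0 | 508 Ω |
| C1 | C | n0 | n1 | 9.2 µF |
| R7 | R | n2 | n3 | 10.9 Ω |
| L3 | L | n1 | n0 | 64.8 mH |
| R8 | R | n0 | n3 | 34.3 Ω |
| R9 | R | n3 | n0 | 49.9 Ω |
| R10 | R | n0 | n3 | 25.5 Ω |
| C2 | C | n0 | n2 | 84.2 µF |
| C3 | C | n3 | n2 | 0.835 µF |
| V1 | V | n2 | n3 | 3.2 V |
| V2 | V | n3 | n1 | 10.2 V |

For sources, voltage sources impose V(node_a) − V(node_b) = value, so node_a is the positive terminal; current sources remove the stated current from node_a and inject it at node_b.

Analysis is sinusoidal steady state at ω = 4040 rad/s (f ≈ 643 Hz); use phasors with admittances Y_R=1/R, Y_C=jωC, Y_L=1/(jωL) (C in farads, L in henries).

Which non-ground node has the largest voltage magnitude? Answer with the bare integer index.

1

Apply KCL at each of the 3 non-ground nodes and solve the resulting linear system.
Node n1: branches {L1, R1, R2, L2, R3, I1, R4, I2, R5, R6, C1, L3, V2} → V_1 = -11.96-0.9145j
Node n2: branches {R7, C2, C3, V1} → V_2 = 1.436-0.9145j
Node n3: branches {L1, R1, L2, R4, R7, R8, R9, R10, C3, V1, V2} → V_3 = -1.764-0.9145j
Source currents: i(V1)=-0.6047-0.4994j, i(V2)=-4.284+22.35j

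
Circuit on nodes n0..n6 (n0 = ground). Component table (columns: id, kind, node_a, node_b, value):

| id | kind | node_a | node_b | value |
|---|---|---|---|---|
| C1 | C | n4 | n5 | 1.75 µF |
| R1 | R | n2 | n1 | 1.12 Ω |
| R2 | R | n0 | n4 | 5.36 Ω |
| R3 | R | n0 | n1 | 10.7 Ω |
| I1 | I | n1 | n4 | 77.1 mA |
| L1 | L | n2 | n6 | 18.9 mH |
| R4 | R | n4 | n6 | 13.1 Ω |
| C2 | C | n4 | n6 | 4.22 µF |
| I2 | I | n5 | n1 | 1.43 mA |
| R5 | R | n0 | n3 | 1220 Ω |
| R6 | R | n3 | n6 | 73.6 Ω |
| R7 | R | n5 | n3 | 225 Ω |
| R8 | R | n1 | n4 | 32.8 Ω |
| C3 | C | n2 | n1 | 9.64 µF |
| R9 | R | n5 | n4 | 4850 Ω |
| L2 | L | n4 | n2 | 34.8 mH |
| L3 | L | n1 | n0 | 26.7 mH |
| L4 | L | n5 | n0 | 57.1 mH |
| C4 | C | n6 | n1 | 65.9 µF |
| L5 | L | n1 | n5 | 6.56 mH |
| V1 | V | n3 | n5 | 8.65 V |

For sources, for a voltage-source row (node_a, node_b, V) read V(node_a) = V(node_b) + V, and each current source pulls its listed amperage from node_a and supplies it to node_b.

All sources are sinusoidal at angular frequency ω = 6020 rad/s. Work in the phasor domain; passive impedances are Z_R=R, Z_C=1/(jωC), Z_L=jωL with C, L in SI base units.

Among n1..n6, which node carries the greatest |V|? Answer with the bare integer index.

Element admittances at ω=6020 rad/s:
  Y(C1) = 0.000+0.01053j S between n4,n5
  Y(R1) = 0.8929+0.000j S between n2,n1
  Y(R2) = 0.1866+0.000j S between n0,n4
  Y(R3) = 0.09346+0.000j S between n0,n1
  I1: injects 0.0771 A into n4 (from n1)
  Y(L1) = 0.000-0.008789j S between n2,n6
  Y(R4) = 0.07634+0.000j S between n4,n6
  Y(C2) = 0.000+0.02540j S between n4,n6
  I2: injects 0.00143 A into n1 (from n5)
  Y(R5) = 0.0008197+0.000j S between n0,n3
  Y(R6) = 0.01359+0.000j S between n3,n6
  Y(R7) = 0.004444+0.000j S between n5,n3
  Y(R8) = 0.03049+0.000j S between n1,n4
  Y(C3) = 0.000+0.05803j S between n2,n1
  Y(R9) = 0.0002062+0.000j S between n5,n4
  Y(L2) = 0.000-0.004773j S between n4,n2
  Y(L3) = 0.000-0.006221j S between n1,n0
  Y(L4) = 0.000-0.002909j S between n5,n0
  Y(C4) = 0.000+0.3967j S between n6,n1
  Y(L5) = 0.000-0.02532j S between n1,n5
  V1: constraint V(n3)−V(n5) = 8.65
Assemble and solve the 7×7 MNA system:
  V(n1)=-0.3815+0.2671j  V(n2)=-0.3874+0.2652j  V(n3)=4.841-3.858j  V(n4)=0.2211-0.1890j  V(n5)=-3.809-3.858j  V(n6)=-0.4913-0.06778j
  i(V1)=-0.1149+0.05465j

3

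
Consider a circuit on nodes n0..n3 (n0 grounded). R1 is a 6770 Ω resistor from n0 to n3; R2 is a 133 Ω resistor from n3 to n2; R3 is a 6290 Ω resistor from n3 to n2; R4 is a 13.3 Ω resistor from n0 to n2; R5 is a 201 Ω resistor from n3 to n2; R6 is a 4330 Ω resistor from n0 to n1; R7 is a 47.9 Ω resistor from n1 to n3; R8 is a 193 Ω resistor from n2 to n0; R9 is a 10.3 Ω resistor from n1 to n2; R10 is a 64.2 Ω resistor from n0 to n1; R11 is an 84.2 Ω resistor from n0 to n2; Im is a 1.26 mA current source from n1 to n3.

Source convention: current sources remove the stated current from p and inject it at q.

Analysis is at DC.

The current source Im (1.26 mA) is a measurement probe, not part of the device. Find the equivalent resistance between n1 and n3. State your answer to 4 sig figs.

R_eq = 30.91 Ω

Element admittances at DC:
  Y(R1) = 0.0001477 S between n0,n3
  Y(R2) = 0.007519 S between n3,n2
  Y(R3) = 0.0001590 S between n3,n2
  Y(R4) = 0.07519 S between n0,n2
  Y(R5) = 0.004975 S between n3,n2
  Y(R6) = 0.0002309 S between n0,n1
  Y(R7) = 0.02088 S between n1,n3
  Y(R8) = 0.005181 S between n2,n0
  Y(R9) = 0.09709 S between n1,n2
  Y(R10) = 0.01558 S between n0,n1
  Y(R11) = 0.01188 S between n0,n2
  Im: injects 0.00126 A into n3 (from n1)
Assemble and solve the 3×3 MNA system:
  V(n1)=-0.003493  V(n2)=0.0005418  V(n3)=0.03545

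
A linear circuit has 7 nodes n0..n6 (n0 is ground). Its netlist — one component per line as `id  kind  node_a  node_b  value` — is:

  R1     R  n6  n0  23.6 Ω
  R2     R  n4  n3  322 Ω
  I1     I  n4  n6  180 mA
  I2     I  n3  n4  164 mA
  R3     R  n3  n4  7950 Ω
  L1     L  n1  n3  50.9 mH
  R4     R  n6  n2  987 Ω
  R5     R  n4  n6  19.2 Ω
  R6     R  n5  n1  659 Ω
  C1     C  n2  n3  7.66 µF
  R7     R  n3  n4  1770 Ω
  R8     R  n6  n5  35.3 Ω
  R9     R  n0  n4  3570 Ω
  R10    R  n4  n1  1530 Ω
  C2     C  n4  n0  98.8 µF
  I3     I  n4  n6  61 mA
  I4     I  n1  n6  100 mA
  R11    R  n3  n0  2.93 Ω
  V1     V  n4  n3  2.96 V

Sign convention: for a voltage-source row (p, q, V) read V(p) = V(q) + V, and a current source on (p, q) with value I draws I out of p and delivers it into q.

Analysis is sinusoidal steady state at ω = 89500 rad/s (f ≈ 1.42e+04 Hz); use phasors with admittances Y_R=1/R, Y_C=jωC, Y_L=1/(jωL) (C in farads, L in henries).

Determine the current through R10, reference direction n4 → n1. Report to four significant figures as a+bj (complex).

0.02964+0.002915j A

Apply KCL at each of the 6 non-ground nodes and solve the resulting linear system.
Node n1: branches {L1, R6, R10, I4} → V_1 = -45.35-4.561j
Node n2: branches {R4, C1} → V_2 = -2.956-0.1091j
Node n3: branches {R2, I2, R3, L1, C1, R7, R11, V1} → V_3 = -2.956-0.1006j
Node n4: branches {R2, I1, I2, R3, R5, R7, R9, R10, C2, I3, V1} → V_4 = 0.004475-0.1006j
Node n5: branches {R6, R8} → V_5 = 0.3672-0.3486j
Node n6: branches {R1, I1, R4, R5, R8, I3, I4} → V_6 = 2.816-0.1230j
Source currents: i(V1)=-0.8608-0.04362j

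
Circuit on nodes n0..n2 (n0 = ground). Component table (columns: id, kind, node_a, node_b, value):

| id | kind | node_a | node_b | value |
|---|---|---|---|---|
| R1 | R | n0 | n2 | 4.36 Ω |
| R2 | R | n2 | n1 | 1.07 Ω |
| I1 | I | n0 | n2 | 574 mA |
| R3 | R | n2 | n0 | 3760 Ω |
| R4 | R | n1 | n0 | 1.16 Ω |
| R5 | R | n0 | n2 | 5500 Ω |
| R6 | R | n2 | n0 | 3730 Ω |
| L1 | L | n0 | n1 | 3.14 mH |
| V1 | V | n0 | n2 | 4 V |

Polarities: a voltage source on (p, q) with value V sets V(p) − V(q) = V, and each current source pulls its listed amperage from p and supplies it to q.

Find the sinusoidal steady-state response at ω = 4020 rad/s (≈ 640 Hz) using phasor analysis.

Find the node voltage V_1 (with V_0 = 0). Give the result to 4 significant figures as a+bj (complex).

MNA unknowns: 2 node voltages V₁..V_2 plus 1 source current (V1)
R1: Y=0.2294+0.000j on G[0,2]
R2: Y=0.9346+0.000j on G[2,1]
I1: z[0]−=0.574, z[2]+=0.574
R3: Y=0.0002660+0.000j on G[2,0]
R4: Y=0.8621+0.000j on G[1,0]
R5: Y=0.0001818+0.000j on G[0,2]
R6: Y=0.0002681+0.000j on G[2,0]
L1: Y=0.000-0.07922j on G[0,1]
V1: row V0−V2=4, i_V1 at 0,2
solve → V1=-2.077-0.09157j, V2=-4.000+0.000j
aux → i_V1=-3.292+0.08558j

-2.077-0.09157j V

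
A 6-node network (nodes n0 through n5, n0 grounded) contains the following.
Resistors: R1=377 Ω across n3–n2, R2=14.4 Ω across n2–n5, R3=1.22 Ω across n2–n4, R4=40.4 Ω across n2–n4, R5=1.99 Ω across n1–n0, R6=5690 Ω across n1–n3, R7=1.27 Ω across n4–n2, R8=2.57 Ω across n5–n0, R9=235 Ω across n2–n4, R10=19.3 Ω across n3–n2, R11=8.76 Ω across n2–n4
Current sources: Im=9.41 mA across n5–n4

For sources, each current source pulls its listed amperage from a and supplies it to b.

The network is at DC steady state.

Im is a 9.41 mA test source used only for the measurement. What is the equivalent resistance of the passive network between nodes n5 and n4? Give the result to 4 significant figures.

R_eq = 14.94 Ω

Apply KCL at each of the 5 non-ground nodes and solve the resulting linear system.
Node n1: branches {R5, R6} → V_1 = 4.708e-05
Node n2: branches {R1, R2, R3, R4, R7, R9, R10, R11} → V_2 = 0.1351
Node n3: branches {R1, R6, R10} → V_3 = 0.1347
Node n4: branches {R3, R4, R7, R9, R11, Im} → V_4 = 0.1405
Node n5: branches {R2, R8, Im} → V_5 = -6.080e-05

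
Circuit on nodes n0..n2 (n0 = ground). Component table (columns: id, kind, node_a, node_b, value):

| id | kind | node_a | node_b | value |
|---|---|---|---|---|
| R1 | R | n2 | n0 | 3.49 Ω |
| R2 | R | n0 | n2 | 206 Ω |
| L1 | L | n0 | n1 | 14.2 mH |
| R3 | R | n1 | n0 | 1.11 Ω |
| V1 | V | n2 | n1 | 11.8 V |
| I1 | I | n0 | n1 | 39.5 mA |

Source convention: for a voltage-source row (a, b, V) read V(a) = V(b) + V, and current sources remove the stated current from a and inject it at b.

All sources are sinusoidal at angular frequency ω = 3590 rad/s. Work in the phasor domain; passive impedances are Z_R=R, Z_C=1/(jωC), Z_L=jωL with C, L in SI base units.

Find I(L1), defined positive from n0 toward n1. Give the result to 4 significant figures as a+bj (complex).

0.0009198-0.05591j A

Element admittances at ω=3590 rad/s:
  Y(R1) = 0.2865+0.000j S between n2,n0
  Y(R2) = 0.004854+0.000j S between n0,n2
  Y(L1) = 0.000-0.01962j S between n0,n1
  Y(R3) = 0.9009+0.000j S between n1,n0
  V1: constraint V(n2)−V(n1) = 11.8
  I1: injects 0.0395 A into n1 (from n0)
Assemble and solve the 3×3 MNA system:
  V(n1)=-2.850-0.04689j  V(n2)=8.950-0.04689j
  i(V1)=-2.608+0.01366j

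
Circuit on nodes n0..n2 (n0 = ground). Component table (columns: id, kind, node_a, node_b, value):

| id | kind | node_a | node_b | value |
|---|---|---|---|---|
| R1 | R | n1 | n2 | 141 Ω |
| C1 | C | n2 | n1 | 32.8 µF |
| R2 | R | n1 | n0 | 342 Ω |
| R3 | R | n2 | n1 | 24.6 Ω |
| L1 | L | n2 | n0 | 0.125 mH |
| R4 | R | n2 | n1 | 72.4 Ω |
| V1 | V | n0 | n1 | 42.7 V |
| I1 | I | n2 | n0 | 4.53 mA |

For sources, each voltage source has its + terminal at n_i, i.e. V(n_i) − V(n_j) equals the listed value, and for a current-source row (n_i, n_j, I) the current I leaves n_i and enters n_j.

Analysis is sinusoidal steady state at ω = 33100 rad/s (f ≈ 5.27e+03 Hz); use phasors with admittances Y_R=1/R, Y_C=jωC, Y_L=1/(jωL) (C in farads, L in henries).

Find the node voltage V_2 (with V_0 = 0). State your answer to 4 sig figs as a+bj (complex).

-54.86-0.8818j V

Element admittances at ω=33100 rad/s:
  Y(R1) = 0.007092+0.000j S between n1,n2
  Y(C1) = 0.000+1.086j S between n2,n1
  Y(R2) = 0.002924+0.000j S between n1,n0
  Y(R3) = 0.04065+0.000j S between n2,n1
  Y(L1) = 0.000-0.2417j S between n2,n0
  Y(R4) = 0.01381+0.000j S between n2,n1
  V1: constraint V(n0)−V(n1) = 42.7
  I1: injects 0.00453 A into n0 (from n2)
Assemble and solve the 3×3 MNA system:
  V(n1)=-42.70+0.000j  V(n2)=-54.86-0.8818j
  i(V1)=-0.3334+13.26j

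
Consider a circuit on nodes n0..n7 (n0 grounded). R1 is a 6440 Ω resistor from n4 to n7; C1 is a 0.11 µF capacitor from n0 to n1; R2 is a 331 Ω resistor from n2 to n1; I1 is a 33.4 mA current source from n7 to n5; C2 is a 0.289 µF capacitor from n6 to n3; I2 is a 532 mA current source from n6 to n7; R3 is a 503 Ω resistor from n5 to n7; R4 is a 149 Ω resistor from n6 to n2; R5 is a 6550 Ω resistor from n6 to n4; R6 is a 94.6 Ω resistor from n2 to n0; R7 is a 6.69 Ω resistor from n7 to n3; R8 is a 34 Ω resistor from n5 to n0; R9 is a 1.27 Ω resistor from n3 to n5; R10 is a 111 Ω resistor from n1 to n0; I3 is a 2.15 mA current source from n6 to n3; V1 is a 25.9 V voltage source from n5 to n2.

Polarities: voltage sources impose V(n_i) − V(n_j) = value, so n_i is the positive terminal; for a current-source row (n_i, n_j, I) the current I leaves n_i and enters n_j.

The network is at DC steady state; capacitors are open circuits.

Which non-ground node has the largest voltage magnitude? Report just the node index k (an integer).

Apply KCL at each of the 7 non-ground nodes and solve the resulting linear system.
Node n1: branches {C1, R2, R10} → V_1 = -4.528
Node n2: branches {R2, R4, R6, V1} → V_2 = -18.03
Node n3: branches {C2, R7, R9, I3} → V_3 = 8.484
Node n4: branches {R1, R5} → V_4 = -41.88
Node n5: branches {I1, R3, R8, R9, V1} → V_5 = 7.868
Node n6: branches {C2, I2, R4, R5, I3} → V_6 = -96.38
Node n7: branches {R1, I1, I2, R3, R7} → V_7 = 11.71
Source currents: i(V1)=0.2944

6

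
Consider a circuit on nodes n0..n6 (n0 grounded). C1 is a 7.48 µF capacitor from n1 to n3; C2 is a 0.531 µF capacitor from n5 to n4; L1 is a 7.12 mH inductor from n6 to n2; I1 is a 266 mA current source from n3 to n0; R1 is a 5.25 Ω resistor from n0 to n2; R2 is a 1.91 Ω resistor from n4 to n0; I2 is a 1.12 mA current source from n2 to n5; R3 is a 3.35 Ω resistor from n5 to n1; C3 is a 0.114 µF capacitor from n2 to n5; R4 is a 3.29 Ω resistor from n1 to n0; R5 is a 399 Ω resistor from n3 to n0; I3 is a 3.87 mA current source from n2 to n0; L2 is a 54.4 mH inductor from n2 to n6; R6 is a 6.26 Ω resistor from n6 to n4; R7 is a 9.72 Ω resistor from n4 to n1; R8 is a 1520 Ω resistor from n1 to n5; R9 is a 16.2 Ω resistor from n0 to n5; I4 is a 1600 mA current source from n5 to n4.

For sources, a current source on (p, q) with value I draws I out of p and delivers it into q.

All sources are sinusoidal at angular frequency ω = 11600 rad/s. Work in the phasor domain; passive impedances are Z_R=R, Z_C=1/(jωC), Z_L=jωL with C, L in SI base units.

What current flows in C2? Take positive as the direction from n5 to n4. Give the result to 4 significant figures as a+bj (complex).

Apply KCL at each of the 6 non-ground nodes and solve the resulting linear system.
Node n1: branches {C1, R3, R4, R7, R8} → V_1 = -2.993+0.09319j
Node n2: branches {L1, R1, I2, C3, I3, L2} → V_2 = -0.004937-0.1937j
Node n3: branches {C1, I1, R5} → V_3 = -3.081+3.070j
Node n4: branches {C2, R2, R6, R7, I4} → V_4 = 2.052-0.02843j
Node n5: branches {C2, I2, R3, C3, R8, R9, I4} → V_5 = -6.905+0.2554j
Node n6: branches {L1, L2, R6} → V_6 = 2.023+0.1454j

-0.001748-0.05517j A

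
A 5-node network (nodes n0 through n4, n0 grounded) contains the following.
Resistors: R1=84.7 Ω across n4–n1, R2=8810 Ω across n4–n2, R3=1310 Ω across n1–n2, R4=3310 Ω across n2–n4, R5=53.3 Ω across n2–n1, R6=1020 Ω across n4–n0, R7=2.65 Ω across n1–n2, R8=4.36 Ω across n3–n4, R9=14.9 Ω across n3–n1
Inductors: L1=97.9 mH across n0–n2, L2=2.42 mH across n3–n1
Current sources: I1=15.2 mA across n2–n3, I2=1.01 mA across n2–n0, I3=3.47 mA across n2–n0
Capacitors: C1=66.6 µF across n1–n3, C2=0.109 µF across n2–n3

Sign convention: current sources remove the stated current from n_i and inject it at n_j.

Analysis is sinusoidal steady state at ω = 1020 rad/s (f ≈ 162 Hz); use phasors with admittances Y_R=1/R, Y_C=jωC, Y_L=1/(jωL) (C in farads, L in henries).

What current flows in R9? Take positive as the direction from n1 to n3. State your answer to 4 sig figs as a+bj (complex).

-0.0005990-0.002882j A

Apply KCL at each of the 4 non-ground nodes and solve the resulting linear system.
Node n1: branches {R1, R3, R5, R7, L2, C1, R9} → V_1 = -0.001375-0.4471j
Node n2: branches {R2, L1, R3, I1, R4, R5, R7, I2, C2, I3} → V_2 = -0.03962-0.4480j
Node n3: branches {I1, R8, L2, C1, C2, R9} → V_3 = 0.007550-0.4042j
Node n4: branches {R1, R2, R4, R6, R8} → V_4 = 0.007004-0.4047j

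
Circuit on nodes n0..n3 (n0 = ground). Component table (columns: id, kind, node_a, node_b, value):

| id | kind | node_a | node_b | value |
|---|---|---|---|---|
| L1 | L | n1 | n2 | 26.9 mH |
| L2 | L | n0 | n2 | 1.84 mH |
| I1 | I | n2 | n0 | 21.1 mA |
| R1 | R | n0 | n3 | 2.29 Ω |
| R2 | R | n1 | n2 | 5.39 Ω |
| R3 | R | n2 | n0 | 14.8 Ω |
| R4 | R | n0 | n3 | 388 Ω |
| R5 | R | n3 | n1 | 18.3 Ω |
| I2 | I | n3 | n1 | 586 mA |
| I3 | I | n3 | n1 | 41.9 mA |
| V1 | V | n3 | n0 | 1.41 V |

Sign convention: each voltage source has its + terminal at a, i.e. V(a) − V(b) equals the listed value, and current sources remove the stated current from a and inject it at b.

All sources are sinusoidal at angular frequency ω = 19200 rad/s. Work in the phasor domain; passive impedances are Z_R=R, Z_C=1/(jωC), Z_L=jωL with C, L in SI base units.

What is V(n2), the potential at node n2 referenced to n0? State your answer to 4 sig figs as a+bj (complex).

4.472+1.145j V

Element admittances at ω=19200 rad/s:
  Y(L1) = 0.000-0.001936j S between n1,n2
  Y(L2) = 0.000-0.02831j S between n0,n2
  I1: injects 0.0211 A into n0 (from n2)
  Y(R1) = 0.4367+0.000j S between n0,n3
  Y(R2) = 0.1855+0.000j S between n1,n2
  Y(R3) = 0.06757+0.000j S between n2,n0
  Y(R4) = 0.002577+0.000j S between n0,n3
  Y(R5) = 0.05464+0.000j S between n3,n1
  I2: injects 0.586 A into n1 (from n3)
  I3: injects 0.0419 A into n1 (from n3)
  V1: constraint V(n3)−V(n0) = 1.41
Assemble and solve the 4×4 MNA system:
  V(n1)=6.392+0.9002j  V(n2)=4.472+1.145j  V(n3)=1.410+0.000j
  i(V1)=-0.9750+0.04919j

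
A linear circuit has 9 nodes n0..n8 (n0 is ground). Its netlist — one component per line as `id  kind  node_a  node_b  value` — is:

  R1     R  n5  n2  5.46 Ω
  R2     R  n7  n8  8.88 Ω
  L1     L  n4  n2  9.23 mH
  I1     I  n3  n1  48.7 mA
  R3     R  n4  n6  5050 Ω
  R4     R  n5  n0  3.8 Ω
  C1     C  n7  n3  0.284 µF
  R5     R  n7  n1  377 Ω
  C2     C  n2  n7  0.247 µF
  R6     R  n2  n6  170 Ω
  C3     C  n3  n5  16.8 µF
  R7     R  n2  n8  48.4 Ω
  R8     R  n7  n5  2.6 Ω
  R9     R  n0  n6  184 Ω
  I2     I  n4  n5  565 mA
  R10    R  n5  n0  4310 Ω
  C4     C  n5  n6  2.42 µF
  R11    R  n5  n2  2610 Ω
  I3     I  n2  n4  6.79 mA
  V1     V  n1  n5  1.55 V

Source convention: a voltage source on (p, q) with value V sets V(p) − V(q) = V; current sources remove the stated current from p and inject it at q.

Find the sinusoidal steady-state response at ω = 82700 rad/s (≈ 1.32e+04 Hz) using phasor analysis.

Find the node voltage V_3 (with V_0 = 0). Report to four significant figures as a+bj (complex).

MNA unknowns: 8 node voltages V₁..V_8 plus 1 source current (V1)
R1: Y=0.1832+0.000j on G[5,2]
R2: Y=0.1126+0.000j on G[7,8]
L1: Y=0.000-0.001310j on G[4,2]
I1: z[3]−=0.0487, z[1]+=0.0487
R3: Y=0.0001980+0.000j on G[4,6]
R4: Y=0.2632+0.000j on G[5,0]
C1: Y=0.000+0.02349j on G[7,3]
R5: Y=0.002653+0.000j on G[7,1]
C2: Y=0.000+0.02043j on G[2,7]
R6: Y=0.005882+0.000j on G[2,6]
C3: Y=0.000+1.389j on G[3,5]
R7: Y=0.02066+0.000j on G[2,8]
R8: Y=0.3846+0.000j on G[7,5]
R9: Y=0.005435+0.000j on G[0,6]
I2: z[4]−=0.565, z[5]+=0.565
R10: Y=0.0002320+0.000j on G[5,0]
C4: Y=0.000+0.2001j on G[5,6]
R11: Y=0.0003831+0.000j on G[5,2]
I3: z[2]−=0.00679, z[4]+=0.00679
V1: row V1−V5=1.55, i_V1 at 1,5
solve → V1=1.558-0.002407j, V2=-2.613+0.6357j, V3=0.005634+0.03058j, V4=-65.45-415.6j, V5=0.008072-0.002407j, V6=-0.3912+0.1166j, V7=-0.1386-0.09138j, V8=-0.5222+0.02134j
aux → i_V1=0.04420-0.0002360j

0.005634+0.03058j V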